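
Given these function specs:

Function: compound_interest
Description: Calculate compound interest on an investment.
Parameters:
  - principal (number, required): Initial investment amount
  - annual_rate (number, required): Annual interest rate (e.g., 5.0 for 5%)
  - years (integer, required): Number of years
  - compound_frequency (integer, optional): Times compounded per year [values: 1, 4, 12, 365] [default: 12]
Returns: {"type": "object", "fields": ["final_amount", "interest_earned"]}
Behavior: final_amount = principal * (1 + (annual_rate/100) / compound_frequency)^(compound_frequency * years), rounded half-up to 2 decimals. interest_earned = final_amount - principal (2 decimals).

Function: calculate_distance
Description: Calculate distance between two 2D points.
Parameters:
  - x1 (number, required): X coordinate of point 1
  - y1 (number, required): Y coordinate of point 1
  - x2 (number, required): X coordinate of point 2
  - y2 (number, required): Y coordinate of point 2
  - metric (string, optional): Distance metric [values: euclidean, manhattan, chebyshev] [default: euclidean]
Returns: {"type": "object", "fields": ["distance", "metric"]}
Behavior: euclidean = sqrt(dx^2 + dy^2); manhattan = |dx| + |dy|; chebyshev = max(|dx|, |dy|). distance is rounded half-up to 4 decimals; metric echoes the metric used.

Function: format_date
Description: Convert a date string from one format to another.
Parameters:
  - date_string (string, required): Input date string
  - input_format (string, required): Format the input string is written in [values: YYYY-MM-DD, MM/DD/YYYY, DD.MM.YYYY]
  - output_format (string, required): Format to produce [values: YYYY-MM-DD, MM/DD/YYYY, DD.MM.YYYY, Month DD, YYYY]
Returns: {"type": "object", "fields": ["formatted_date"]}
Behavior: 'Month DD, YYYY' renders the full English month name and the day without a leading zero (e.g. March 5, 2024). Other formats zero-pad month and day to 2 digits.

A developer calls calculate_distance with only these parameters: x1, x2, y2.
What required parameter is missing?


Required parameters: x1, y1, x2, y2
Provided: x1, x2, y2
Missing: y1
y1


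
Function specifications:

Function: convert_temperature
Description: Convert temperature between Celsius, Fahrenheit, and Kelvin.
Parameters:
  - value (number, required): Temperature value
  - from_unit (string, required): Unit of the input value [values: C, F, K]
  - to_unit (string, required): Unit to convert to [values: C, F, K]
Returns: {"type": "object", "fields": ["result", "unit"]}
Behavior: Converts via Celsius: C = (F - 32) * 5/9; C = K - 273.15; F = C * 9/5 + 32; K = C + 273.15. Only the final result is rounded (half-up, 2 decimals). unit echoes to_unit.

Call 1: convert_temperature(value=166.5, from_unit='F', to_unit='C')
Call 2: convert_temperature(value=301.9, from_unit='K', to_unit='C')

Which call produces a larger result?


Call 1:
  To C: (166.5 - 32) * 5/9 = 74.722222
  Target is C: 74.722222
  Round to 2 decimals: 74.72
  -> 74.72 C
Call 2:
  To C: 301.9 - 273.15 = 28.75
  Target is C: 28.75
  Round to 2 decimals: 28.75
  -> 28.75 C
Call 1 (74.72 C)


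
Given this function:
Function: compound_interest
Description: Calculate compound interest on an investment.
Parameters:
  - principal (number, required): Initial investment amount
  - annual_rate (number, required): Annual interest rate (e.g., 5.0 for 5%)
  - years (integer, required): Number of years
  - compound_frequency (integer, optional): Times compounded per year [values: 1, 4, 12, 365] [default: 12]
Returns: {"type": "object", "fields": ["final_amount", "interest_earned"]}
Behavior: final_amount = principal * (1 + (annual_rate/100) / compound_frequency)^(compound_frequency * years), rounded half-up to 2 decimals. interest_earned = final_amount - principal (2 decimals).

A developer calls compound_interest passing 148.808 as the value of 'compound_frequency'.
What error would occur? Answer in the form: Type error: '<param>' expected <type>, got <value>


Spec: 'compound_frequency' is declared as integer; 148.808 is a non-integer number.
Type error: 'compound_frequency' expected integer, got 148.808


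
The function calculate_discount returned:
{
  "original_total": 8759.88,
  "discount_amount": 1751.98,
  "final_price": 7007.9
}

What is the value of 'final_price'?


7007.9


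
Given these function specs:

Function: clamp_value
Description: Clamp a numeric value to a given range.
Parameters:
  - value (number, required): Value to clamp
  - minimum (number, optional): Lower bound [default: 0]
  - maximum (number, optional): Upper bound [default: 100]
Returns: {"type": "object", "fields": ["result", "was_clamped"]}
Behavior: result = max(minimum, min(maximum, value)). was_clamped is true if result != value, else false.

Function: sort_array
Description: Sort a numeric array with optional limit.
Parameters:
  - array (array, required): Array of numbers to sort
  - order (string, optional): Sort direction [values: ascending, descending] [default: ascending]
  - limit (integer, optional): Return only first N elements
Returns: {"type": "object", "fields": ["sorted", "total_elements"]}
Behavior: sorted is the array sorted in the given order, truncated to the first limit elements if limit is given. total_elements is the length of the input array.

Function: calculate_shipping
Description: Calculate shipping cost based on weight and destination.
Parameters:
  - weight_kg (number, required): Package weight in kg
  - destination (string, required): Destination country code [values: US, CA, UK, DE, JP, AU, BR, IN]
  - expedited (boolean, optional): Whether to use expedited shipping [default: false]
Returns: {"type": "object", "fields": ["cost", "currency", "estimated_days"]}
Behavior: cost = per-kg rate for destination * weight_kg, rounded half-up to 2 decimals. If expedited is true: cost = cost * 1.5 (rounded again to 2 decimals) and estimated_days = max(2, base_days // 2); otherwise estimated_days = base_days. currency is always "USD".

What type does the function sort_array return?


The sort_array spec declares Returns: {"type": "object", "fields": ["sorted", "total_elements"]}
Type:
object


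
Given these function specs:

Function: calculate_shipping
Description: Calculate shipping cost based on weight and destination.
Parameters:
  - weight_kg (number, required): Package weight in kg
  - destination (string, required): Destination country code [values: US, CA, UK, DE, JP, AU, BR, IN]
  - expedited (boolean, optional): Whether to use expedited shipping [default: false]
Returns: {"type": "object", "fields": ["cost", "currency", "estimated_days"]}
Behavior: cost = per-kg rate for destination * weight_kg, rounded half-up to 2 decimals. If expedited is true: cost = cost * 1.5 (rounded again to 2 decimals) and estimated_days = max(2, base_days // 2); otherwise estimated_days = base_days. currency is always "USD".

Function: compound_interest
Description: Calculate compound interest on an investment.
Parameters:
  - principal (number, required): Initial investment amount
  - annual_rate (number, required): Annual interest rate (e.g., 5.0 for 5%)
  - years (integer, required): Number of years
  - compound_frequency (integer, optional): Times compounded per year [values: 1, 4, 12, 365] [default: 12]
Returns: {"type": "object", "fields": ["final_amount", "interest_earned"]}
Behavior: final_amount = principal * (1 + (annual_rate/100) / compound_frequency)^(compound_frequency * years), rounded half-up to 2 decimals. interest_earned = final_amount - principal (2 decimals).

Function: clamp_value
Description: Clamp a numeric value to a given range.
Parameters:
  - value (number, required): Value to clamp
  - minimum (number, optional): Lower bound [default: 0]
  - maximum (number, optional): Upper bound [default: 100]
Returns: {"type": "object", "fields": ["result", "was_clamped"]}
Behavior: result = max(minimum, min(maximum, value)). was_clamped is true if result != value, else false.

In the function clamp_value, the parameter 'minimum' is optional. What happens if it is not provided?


The clamp_value spec declares:
  - minimum (number, optional): Lower bound [default: 0]
It defaults to 0


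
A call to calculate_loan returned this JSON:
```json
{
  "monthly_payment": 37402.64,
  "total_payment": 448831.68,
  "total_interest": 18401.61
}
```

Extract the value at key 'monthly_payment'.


37402.64


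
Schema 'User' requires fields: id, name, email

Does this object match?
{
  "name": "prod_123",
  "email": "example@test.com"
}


Checking required fields...
Missing: id
Invalid - missing required field 'id'


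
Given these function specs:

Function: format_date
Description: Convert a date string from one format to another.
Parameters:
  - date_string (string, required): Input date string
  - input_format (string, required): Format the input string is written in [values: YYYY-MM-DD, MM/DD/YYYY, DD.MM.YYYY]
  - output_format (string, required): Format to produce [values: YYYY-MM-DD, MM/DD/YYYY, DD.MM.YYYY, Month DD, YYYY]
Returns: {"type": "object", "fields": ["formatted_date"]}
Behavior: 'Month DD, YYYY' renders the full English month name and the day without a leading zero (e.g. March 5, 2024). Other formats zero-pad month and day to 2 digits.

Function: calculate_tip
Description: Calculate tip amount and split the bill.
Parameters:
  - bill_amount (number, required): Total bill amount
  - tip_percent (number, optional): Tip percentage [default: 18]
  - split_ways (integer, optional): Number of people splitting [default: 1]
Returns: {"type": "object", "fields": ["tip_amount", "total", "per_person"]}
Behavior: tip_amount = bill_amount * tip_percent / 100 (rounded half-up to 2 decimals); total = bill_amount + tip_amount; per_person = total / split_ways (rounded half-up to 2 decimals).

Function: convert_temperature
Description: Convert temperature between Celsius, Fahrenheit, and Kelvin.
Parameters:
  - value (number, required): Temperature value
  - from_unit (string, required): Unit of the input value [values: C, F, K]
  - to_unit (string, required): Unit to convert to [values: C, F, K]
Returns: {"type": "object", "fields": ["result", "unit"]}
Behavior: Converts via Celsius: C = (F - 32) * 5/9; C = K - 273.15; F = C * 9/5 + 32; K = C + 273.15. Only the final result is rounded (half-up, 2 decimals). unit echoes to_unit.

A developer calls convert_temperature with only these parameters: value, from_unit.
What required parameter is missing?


Required parameters: value, from_unit, to_unit
Provided: value, from_unit
Missing: to_unit
to_unit


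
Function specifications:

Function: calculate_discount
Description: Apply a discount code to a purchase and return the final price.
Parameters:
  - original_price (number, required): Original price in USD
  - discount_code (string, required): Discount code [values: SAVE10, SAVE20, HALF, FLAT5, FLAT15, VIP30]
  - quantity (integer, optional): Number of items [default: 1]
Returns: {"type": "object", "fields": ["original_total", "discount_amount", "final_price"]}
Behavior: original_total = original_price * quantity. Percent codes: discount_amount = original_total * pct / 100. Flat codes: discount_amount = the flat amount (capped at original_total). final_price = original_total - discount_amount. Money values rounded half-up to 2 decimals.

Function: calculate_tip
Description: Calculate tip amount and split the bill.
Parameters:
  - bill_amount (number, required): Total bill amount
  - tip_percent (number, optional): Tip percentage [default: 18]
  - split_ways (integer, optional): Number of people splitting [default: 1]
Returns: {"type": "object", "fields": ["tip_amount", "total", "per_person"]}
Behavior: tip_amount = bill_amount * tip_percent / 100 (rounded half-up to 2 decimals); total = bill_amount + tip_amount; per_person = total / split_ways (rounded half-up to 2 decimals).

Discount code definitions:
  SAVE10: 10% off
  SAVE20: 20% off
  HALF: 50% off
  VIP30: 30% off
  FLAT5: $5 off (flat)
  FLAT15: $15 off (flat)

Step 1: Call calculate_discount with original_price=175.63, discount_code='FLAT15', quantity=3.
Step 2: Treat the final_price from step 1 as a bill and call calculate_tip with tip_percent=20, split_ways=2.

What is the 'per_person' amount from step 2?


Step 1: calculate_discount(original_price=175.63, discount_code=FLAT15, quantity=3)
  original_total = 175.63 * 3 = 526.89
  FLAT15 = $15 flat: discount_amount = min(15.00, 526.89) = 15.00
  final_price = 526.89 - 15.00 = 511.89
  -> final_price = 511.89
Step 2: calculate_tip(bill_amount=511.89, tip_percent=20, split_ways=2)
  tip_amount = 511.89 * 20/100 = 102.378 -> 102.38
  total = 511.89 + 102.38 = 614.27
  per_person = 614.27 / 2 = 307.135 -> 307.14
  -> per_person = 307.14
$307.14


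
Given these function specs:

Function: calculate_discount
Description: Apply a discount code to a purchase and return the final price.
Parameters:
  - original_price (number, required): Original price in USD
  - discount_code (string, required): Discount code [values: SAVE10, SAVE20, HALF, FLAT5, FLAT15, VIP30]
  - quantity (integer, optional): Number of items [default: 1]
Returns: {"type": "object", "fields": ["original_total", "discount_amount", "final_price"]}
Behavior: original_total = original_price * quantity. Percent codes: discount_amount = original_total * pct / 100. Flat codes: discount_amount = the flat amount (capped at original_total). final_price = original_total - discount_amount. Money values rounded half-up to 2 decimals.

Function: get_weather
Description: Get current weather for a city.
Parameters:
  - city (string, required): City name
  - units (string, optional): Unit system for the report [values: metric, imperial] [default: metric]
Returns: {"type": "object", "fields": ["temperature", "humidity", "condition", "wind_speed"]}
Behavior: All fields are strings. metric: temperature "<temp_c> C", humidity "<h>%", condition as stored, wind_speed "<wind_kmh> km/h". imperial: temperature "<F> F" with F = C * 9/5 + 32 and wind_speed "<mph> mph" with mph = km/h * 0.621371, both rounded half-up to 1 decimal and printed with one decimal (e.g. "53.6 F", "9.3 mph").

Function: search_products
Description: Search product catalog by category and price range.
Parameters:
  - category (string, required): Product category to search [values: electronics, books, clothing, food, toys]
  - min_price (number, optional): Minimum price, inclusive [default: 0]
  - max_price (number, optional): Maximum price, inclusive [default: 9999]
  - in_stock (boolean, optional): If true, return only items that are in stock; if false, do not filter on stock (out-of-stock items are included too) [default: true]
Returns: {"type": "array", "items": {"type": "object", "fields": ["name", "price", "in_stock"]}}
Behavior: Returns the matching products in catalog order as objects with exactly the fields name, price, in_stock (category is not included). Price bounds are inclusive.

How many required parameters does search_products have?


Parameters of search_products: category (required), min_price (optional), max_price (optional), in_stock (optional)
Required count:
1


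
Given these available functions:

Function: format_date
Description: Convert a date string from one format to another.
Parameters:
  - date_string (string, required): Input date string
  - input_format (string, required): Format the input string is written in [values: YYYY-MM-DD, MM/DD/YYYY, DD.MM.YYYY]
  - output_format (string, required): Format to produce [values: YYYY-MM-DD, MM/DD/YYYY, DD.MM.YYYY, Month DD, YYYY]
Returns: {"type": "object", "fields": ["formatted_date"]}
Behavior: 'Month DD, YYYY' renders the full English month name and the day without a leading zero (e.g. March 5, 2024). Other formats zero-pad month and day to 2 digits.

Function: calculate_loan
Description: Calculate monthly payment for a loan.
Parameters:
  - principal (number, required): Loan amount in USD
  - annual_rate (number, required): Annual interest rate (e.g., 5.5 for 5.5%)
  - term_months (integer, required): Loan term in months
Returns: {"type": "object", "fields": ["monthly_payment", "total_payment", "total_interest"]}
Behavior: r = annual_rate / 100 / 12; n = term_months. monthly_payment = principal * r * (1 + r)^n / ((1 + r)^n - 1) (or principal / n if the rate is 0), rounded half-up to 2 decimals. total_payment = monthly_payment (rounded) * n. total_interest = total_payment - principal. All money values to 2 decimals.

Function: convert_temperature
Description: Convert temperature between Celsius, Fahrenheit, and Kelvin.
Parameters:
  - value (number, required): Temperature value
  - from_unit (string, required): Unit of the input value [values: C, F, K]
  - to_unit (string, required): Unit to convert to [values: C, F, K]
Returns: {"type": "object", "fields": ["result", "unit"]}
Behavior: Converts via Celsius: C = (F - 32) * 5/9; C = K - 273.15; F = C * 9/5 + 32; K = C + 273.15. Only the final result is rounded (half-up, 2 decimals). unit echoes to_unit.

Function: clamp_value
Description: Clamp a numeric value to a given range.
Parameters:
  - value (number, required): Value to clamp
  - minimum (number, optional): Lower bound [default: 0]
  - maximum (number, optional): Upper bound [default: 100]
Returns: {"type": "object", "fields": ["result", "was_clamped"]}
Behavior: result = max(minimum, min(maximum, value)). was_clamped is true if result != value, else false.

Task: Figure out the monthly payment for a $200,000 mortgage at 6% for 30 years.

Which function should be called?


The task needs a function whose description is: Calculate monthly payment for a loan.
calculate_loan


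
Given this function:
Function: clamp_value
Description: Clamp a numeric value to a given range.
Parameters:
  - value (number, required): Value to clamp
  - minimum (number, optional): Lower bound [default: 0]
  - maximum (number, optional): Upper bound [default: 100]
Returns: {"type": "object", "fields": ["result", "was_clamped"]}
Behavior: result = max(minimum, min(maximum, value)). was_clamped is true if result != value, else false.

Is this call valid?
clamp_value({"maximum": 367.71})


Checking required parameters...
Missing required parameter: value
Invalid - missing required parameter 'value'


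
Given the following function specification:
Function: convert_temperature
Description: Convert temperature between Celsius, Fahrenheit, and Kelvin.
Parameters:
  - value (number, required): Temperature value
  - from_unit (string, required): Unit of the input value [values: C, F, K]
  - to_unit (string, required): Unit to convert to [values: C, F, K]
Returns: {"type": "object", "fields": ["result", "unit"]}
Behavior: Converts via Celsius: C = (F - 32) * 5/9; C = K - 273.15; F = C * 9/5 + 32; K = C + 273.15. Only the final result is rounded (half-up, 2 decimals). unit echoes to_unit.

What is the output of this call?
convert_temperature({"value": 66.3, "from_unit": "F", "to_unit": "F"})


To C: (66.3 - 32) * 5/9 = 19.055556
To F: 19.055556 * 9/5 + 32 = 66.3
Round to 2 decimals: 66.3
Output:
{"result": 66.3, "unit": "F"}


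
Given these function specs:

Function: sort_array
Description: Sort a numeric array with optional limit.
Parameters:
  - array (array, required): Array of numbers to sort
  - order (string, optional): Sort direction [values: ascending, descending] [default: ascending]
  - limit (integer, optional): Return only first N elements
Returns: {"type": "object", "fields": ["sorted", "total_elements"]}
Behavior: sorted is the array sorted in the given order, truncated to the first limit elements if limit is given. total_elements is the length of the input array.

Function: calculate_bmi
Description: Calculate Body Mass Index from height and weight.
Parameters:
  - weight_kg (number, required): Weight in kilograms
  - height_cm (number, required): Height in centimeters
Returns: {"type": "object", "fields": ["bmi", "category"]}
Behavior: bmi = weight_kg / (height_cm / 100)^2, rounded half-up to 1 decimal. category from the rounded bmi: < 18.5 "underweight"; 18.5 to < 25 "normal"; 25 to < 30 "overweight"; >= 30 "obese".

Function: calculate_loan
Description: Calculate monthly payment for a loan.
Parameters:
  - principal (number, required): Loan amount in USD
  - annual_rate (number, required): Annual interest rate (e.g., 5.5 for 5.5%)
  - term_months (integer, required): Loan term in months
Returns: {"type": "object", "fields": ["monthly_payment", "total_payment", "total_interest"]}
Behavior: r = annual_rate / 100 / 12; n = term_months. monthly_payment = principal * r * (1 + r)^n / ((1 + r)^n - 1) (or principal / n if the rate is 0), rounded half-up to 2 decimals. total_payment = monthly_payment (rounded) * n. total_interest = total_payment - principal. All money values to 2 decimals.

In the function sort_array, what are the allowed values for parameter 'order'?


The sort_array spec declares:
  - order (string, optional): Sort direction [values: ascending, descending] [default: ascending]
Allowed values:
ascending, descending


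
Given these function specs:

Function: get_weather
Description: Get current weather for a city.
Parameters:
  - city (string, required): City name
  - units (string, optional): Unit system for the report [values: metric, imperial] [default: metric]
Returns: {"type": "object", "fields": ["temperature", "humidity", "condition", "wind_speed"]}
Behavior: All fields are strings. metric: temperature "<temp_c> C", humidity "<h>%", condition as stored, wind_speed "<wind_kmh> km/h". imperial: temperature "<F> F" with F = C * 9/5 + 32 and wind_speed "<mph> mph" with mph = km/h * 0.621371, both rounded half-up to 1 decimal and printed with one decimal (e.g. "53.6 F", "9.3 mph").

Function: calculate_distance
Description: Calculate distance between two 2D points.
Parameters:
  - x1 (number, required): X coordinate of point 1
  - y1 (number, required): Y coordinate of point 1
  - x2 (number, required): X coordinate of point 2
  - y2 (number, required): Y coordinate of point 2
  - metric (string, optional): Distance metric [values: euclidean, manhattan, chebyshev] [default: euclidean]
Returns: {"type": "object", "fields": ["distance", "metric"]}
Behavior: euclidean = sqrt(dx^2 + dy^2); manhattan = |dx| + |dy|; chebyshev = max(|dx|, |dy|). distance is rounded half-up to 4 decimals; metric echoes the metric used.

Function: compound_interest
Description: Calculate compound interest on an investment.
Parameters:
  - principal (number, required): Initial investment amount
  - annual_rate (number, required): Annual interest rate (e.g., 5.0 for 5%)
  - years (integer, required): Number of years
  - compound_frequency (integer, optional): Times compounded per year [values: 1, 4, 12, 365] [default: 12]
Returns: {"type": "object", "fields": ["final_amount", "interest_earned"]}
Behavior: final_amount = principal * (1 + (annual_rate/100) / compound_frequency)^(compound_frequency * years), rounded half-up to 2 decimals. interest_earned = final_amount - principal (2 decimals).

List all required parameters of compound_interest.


Parameters of compound_interest and their required/optional flag:
  principal: required
  annual_rate: required
  years: required
  compound_frequency: optional
annual_rate, principal, years


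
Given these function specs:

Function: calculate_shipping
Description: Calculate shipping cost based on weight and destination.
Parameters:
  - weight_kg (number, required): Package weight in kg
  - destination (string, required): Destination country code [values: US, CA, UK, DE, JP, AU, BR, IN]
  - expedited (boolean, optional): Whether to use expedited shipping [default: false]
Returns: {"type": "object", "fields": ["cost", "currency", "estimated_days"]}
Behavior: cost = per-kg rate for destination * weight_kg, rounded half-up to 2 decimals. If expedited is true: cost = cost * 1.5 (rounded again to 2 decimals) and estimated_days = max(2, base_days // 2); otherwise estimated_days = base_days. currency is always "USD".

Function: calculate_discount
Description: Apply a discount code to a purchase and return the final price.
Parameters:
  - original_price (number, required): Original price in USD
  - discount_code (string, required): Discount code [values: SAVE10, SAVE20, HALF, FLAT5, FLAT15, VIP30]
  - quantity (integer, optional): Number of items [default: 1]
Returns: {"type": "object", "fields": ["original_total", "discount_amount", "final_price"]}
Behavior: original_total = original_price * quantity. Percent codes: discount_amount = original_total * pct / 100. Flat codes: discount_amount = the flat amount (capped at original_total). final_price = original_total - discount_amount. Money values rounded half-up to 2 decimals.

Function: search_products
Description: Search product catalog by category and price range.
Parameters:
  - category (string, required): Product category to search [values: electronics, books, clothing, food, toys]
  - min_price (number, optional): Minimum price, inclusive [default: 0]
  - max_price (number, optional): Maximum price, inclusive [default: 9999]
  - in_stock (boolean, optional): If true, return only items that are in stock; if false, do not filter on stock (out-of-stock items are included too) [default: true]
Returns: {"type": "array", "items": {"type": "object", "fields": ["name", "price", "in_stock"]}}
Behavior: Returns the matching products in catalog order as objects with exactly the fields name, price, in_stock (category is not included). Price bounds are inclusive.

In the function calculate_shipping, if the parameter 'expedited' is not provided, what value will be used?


The calculate_shipping spec declares:
  - expedited (boolean, optional): Whether to use expedited shipping [default: false]
Default:
false


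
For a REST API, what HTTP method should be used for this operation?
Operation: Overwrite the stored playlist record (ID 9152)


GET = read, POST = create, PUT = update/replace, DELETE = remove
This operation is an update/replace.
PUT


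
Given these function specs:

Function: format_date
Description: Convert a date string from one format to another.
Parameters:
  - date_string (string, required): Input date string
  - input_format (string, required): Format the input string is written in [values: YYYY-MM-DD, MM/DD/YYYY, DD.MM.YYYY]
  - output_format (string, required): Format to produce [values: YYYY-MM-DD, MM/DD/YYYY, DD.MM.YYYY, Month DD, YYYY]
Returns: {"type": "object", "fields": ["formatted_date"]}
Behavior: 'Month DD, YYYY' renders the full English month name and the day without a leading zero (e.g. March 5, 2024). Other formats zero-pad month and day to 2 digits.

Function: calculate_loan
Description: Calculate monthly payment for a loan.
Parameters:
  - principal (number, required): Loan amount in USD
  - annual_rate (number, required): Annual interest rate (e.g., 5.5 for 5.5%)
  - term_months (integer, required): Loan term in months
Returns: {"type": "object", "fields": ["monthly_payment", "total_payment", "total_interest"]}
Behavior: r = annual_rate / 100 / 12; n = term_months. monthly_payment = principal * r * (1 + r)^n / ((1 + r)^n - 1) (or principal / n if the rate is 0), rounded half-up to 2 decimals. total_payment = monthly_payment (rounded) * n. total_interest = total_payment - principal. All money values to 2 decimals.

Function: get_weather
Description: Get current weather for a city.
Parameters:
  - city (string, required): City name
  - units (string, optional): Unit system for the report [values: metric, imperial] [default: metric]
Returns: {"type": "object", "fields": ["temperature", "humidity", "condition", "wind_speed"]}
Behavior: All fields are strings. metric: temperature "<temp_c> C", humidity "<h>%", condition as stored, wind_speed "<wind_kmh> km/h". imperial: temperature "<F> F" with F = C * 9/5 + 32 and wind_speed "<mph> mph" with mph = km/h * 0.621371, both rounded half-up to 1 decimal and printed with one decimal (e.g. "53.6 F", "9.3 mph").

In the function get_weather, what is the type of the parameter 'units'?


The get_weather spec declares:
  - units (string, optional): Unit system for the report [values: metric, imperial] [default: metric]
Type:
string


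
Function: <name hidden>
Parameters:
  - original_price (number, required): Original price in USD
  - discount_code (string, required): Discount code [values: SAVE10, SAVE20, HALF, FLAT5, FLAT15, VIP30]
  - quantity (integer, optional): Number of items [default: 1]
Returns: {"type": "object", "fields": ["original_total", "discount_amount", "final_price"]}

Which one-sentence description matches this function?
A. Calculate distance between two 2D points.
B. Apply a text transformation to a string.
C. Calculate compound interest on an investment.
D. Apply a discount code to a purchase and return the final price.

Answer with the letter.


Parameters original_price, discount_code, quantity and return ["original_total", "discount_amount", "final_price"] fit: Apply a discount code to a purchase and return the final price.
D


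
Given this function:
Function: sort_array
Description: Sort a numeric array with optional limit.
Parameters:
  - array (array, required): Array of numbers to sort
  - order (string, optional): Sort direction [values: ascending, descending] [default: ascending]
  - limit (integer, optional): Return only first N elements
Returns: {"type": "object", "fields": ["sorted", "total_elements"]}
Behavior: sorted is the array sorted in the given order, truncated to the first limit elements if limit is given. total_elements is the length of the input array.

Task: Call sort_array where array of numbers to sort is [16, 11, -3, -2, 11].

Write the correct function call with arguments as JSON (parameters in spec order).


Mapping each described value to its parameter name:
  'Array of numbers to sort' -> array = [16, 11, -3, -2, 11]
sort_array({"array": [16, 11, -3, -2, 11]})


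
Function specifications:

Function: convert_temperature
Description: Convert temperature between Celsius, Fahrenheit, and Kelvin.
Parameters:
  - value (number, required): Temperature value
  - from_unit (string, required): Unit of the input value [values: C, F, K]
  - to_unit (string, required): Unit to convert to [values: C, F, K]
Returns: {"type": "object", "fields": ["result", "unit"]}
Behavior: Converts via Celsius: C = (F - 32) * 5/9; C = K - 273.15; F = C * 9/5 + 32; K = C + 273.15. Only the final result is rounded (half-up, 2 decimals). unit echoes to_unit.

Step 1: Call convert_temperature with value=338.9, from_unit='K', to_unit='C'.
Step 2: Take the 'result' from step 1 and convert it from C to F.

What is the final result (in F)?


Step 1: convert_temperature(value=338.9, from_unit=K, to_unit=C)
  To C: 338.9 - 273.15 = 65.75
  Target is C: 65.75
  Round to 2 decimals: 65.75
  -> result = 65.75 C
Step 2: convert_temperature(value=65.75, from_unit=C, to_unit=F)
  Input already in C: 65.75
  To F: 65.75 * 9/5 + 32 = 150.35
  Round to 2 decimals: 150.35
  -> result = 150.35 F
150.35 F


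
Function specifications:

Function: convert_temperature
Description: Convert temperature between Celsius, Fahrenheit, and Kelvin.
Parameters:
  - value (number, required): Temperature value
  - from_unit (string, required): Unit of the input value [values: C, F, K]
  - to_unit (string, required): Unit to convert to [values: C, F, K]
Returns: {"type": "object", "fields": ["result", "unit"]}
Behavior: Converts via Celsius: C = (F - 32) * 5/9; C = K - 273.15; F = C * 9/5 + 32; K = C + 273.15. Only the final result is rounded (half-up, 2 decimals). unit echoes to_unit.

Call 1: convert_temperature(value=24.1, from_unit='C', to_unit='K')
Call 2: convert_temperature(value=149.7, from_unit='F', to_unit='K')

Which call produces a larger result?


Call 1:
  Input already in C: 24.1
  To K: 24.1 + 273.15 = 297.25
  Round to 2 decimals: 297.25
  -> 297.25 K
Call 2:
  To C: (149.7 - 32) * 5/9 = 65.388889
  To K: 65.388889 + 273.15 = 338.538889
  Round to 2 decimals: 338.54
  -> 338.54 K
Call 2 (338.54 K)


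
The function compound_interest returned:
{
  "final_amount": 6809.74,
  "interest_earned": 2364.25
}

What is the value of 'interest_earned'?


2364.25


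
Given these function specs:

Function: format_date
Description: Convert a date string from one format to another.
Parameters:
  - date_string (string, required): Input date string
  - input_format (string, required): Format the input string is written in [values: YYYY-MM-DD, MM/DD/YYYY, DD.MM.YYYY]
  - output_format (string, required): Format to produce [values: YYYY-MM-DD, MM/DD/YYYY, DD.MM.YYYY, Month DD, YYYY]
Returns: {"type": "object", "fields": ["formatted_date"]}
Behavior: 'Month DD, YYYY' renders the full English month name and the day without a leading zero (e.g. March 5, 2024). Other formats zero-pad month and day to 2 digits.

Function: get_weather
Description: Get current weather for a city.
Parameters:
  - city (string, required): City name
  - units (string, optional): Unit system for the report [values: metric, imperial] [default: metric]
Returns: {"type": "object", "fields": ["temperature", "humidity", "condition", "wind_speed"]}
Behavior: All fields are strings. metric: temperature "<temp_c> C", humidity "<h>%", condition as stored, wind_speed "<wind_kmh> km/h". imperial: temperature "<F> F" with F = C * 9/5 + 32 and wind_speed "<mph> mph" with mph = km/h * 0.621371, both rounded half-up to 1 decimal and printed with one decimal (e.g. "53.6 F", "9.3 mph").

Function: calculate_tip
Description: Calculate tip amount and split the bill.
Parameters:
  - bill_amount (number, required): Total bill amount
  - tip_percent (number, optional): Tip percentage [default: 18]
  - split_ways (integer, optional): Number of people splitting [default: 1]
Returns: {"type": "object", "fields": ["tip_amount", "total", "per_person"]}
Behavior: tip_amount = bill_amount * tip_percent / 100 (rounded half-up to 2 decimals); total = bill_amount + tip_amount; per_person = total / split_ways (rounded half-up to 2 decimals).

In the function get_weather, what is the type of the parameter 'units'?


The get_weather spec declares:
  - units (string, optional): Unit system for the report [values: metric, imperial] [default: metric]
Type:
string


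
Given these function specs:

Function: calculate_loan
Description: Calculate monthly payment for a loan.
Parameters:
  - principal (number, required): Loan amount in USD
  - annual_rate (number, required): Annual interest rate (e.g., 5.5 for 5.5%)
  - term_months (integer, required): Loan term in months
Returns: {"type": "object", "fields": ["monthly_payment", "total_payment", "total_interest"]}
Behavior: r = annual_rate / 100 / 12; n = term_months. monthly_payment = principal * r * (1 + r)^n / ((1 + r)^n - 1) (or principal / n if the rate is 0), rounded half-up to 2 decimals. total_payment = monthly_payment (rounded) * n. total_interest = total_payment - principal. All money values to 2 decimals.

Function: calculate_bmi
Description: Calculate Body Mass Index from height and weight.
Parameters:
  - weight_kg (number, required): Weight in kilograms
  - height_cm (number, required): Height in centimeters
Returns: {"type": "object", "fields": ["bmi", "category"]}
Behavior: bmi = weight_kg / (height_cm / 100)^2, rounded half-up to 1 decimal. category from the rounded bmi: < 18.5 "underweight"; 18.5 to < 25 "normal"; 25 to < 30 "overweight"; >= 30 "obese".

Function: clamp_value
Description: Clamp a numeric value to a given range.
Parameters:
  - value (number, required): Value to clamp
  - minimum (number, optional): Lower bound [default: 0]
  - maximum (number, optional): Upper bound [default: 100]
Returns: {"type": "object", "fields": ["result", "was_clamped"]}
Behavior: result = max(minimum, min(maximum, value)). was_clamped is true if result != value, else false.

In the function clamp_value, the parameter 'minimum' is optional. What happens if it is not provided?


The clamp_value spec declares:
  - minimum (number, optional): Lower bound [default: 0]
It defaults to 0


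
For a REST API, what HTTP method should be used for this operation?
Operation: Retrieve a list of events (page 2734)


GET = read, POST = create, PUT = update/replace, DELETE = remove
This operation is a read.
GET


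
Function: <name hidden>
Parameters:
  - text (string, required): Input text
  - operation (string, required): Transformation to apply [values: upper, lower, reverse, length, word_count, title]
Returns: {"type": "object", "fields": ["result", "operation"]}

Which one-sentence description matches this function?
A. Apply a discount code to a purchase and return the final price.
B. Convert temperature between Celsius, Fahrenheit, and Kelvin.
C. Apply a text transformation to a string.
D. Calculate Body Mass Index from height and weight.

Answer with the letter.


Parameters text, operation and return ["result", "operation"] fit: Apply a text transformation to a string.
C


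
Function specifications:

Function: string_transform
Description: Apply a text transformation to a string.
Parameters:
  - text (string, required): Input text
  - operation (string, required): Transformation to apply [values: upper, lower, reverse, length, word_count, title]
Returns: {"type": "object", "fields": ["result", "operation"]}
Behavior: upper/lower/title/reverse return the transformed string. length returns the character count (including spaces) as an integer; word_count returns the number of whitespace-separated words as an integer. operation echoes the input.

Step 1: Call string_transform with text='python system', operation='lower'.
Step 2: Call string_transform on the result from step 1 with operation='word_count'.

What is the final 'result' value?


Step 1: string_transform(text='python system', operation='lower')
  -> result = 'python system'
Step 2: string_transform(text='python system', operation='word_count')
  words: python, system -> 2
  -> result = 2
2


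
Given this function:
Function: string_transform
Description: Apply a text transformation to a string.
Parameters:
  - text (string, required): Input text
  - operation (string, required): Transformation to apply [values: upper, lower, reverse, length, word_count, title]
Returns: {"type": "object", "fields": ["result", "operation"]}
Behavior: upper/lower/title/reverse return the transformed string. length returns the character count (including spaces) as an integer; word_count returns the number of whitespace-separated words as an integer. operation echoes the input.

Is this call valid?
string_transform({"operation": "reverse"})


Checking required parameters...
Missing required parameter: text
Invalid - missing required parameter 'text'


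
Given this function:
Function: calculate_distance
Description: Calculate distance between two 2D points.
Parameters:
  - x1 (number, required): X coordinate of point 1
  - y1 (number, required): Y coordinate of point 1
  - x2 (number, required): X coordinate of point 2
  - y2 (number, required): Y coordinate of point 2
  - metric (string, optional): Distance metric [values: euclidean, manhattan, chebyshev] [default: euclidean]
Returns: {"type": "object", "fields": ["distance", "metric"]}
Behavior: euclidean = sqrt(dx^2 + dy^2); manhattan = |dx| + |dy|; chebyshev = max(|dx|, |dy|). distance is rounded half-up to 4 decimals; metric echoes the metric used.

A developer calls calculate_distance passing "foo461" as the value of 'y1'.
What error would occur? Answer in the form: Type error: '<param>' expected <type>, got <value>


Spec: 'y1' is declared as number; "foo461" is a string.
Type error: 'y1' expected number, got "foo461"


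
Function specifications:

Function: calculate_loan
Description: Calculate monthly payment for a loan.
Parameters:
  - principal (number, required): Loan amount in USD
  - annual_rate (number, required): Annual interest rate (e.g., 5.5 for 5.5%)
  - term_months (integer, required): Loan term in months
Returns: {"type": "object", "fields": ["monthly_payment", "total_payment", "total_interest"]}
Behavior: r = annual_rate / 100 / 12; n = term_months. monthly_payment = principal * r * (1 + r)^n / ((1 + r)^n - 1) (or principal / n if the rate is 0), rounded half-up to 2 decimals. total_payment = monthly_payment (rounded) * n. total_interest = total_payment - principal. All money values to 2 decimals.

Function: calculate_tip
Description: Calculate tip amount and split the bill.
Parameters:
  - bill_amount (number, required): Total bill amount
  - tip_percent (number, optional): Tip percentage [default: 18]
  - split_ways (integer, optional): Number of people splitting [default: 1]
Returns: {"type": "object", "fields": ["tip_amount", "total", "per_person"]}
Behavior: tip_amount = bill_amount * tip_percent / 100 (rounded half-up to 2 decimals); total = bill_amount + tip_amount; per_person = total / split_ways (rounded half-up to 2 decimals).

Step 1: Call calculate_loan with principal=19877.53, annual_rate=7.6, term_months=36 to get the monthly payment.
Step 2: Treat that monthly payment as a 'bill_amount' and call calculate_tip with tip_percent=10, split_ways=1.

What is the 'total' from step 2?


Step 1: calculate_loan(principal=19877.53, annual_rate=7.6, term_months=36)
  r = 7.6 / 100 / 12 = 0.006333333333 (keep full precision)
  (1 + r)^36 = 1.25518257
  monthly_payment = 19877.53 * 0.006333333333 * 1.25518257 / (1.25518257 - 1) = 619.228106 -> 619.23
  total_payment = 619.23 * 36 = 22292.28
  total_interest = 22292.28 - 19877.53 = 2414.75
  -> monthly_payment = 619.23
Step 2: calculate_tip(bill_amount=619.23, tip_percent=10, split_ways=1)
  tip_amount = 619.23 * 10/100 = 61.923 -> 61.92
  total = 619.23 + 61.92 = 681.15
  per_person = 681.15 / 1 = 681.15 -> 681.15
  -> total = 681.15
$681.15
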